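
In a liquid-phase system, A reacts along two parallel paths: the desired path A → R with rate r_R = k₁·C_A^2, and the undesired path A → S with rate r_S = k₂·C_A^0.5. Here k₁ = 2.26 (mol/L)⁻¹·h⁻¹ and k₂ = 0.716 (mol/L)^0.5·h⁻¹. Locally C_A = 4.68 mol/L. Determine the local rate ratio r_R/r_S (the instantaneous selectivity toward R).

32.0

S_{R/S} = r_R/r_S = (k₁·C_A^2)/(k₂·C_A^0.5) = (k₁/k₂)·C_A^1.5.
= (2.26×4.680^2) / (0.716×4.680^0.5) = 49.50/1.549 = 32.0.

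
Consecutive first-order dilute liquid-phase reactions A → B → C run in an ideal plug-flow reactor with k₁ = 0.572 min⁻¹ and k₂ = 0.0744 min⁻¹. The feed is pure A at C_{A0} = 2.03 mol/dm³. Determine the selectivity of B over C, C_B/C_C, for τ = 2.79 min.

7.28

Solving the coupled first-order balances gives C_B(τ) = [k₁/(k₂−k₁)]·C_{A0}·(e^(−k₁τ) − e^(−k₂τ)).
e^(−k₁τ) = e^(−0.572×2.79) = e^(−1.596) = 0.2027; e^(−k₂τ) = e^(−0.2076) = 0.8126.
C_B = 0.572×2.03/(0.0744−0.572) × (0.2027−0.8126) = (-2.334)×(-0.6098) = 1.423 mol/dm³.
C_A = C_{A0}e^(−k₁τ) = 0.4115 mol/dm³, so C_C = C_{A0}−C_A−C_B = 0.1954 mol/dm³; C_B/C_C = 7.28.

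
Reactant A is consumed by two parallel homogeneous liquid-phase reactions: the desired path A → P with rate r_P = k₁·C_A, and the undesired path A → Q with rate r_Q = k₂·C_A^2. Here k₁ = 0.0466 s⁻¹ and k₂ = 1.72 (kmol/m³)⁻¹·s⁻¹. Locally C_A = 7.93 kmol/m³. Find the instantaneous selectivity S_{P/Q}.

S_{P/Q} = r_P/r_Q = (k₁·C_A)/(k₂·C_A^2) = (k₁/k₂)·C_A⁻¹.
= (0.0466×7.930) / (1.72×7.930^2) = 0.3695/108.2 = 0.00342.

0.00342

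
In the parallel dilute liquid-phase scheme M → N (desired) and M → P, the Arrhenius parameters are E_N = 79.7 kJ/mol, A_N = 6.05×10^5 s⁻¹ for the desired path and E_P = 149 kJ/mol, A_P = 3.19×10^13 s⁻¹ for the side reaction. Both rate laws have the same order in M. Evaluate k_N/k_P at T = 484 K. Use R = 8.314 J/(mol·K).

0.572

With equal orders, S_{N/P} = k_N/k_P = (A_N/A_P)·exp[(E_P−E_N)/(RT)].
(E_P−E_N)/(RT) = (149−79.7)×10³/(8.314×484) = 69300/4024 = 17.22.
k_N/k_P = (6.05×10^5/3.19×10^13)·exp(17.22) = 1.897×10^-8 × 3.015×10^7 = 0.572.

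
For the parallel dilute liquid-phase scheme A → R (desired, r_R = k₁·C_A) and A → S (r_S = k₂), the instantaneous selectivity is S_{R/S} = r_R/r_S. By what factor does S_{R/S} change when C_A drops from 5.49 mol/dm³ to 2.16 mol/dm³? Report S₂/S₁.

0.393

S_{R/S} = (k₁/k₂)·C_A, so S₂/S₁ = (C_{A,2}/C_{A,1}).
= 2.16/5.49 = 0.393.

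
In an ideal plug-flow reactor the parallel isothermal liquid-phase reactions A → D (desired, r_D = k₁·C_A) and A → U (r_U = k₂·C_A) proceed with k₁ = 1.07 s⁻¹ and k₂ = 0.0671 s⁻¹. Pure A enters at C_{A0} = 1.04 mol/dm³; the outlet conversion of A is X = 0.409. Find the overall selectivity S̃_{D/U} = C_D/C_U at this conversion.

15.9

C_A = C_{A0}(1−X) = 0.6146 mol/dm³.
Both paths are first order in A, so the instantaneous fraction to D is constant: dC_D/d(−C_A) = k₁/(k₁+k₂) = 0.9410.
C_D = 0.9410·(C_{A0}−C_A) = 0.9410×0.4254 = 0.400 mol/dm³.
C_U = (C_{A0}−C_A)−C_D = 0.02510 mol/dm³; S̃_{D/U} = 0.4003/0.02510 = 15.9.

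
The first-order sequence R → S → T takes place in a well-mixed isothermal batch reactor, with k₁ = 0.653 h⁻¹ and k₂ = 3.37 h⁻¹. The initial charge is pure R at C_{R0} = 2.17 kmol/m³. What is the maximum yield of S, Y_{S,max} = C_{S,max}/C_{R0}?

0.131

At the optimum, C_{S,max}/C_{R0} = (k₁/k₂)^[k₂/(k₂−k₁)].
= (0.653/3.37)^(3.37/(3.37−0.653)) = (0.1938)^(1.240) = 0.1306.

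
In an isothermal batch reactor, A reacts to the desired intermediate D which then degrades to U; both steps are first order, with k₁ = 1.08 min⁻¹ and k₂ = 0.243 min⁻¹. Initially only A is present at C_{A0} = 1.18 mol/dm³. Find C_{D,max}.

Evaluating C_D at t_opt = ln(k₂/k₁)/(k₂−k₁) gives C_{D,max}/C_{A0} = (k₁/k₂)^[k₂/(k₂−k₁)].
= (1.08/0.243)^(0.243/(0.243−1.08)) = (4.444)^(-0.2903) = 0.6485.
C_{D,max} = 0.6485×1.18 = 0.765 mol/dm³.

0.765 mol/dm³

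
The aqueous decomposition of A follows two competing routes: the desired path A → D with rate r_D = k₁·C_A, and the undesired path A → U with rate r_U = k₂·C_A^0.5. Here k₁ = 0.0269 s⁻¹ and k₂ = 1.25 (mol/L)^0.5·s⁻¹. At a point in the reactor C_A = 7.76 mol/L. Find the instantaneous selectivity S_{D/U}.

S_{D/U} = r_D/r_U = (k₁·C_A)/(k₂·C_A^0.5) = (k₁/k₂)·C_A^0.5.
= (0.0269×7.760) / (1.25×7.760^0.5) = 0.2087/3.482 = 0.0599.
Since the desired path is higher order in A, keeping C_A high (PFR or concentrated feed) favours D.

0.0599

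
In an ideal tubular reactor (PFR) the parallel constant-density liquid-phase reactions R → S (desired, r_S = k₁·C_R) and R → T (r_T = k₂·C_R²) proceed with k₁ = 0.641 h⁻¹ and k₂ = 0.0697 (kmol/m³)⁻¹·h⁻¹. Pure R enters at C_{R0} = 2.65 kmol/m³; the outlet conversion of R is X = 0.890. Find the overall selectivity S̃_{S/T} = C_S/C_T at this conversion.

6.44

C_R = C_{R0}(1−X) = 0.2915 kmol/m³.
Along a PFR/batch, dC_S/dC_R = −r_S/(r_S+r_T) = −k₁/(k₁+k₂·C_R).
Integrating from C_{R0} to C_R: C_S = (0.641/0.0697)·ln[(0.641+0.0697·2.65)/(0.641+0.0697·0.291)] = 9.197·ln(0.8257/0.6613) = 2.042 kmol/m³.
C_T = (C_{R0}−C_R)−C_S = 0.3168 kmol/m³; S̃_{S/T} = 2.042/0.3168 = 6.44.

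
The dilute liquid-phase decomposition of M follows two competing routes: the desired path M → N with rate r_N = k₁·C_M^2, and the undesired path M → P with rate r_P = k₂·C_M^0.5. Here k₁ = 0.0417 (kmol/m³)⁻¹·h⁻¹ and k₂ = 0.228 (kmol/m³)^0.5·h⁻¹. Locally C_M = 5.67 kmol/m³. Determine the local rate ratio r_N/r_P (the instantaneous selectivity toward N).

S_{N/P} = r_N/r_P = (k₁·C_M^2)/(k₂·C_M^0.5) = (k₁/k₂)·C_M^1.5.
= (0.0417×5.670^2) / (0.228×5.670^0.5) = 1.341/0.5429 = 2.47.

2.47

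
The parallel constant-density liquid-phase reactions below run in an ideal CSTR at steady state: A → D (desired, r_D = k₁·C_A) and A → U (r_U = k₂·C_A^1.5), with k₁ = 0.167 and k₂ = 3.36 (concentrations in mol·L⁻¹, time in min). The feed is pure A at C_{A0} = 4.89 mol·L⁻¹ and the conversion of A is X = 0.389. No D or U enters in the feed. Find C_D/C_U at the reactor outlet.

Exit C_A = C_{A0}(1−X) = 4.89×0.611 = 2.988 mol·L⁻¹.
In a CSTR the entire volume is at exit conditions, so r_D = 0.167×2.988 = 0.4990 and r_U = 3.36×2.988^1.5 = 17.35.
Overall selectivity = C_D/C_U = r_Dτ/(r_Uτ) = r_D/r_U = 0.0288.

0.0288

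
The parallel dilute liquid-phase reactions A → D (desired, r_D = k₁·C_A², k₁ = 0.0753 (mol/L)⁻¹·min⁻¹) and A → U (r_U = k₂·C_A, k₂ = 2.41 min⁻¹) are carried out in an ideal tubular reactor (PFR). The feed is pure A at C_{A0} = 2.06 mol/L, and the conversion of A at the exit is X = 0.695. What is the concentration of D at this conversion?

C_A = C_{A0}(1−X) = 0.6283 mol/L.
Along a PFR/batch, dC_U/dC_A = −r_U/(r_D+r_U) = −k₂/(k₂+k₁·C_A).
Integrating from C_{A0} to C_A: C_U = (2.41/0.0753)·ln[(2.41+0.0753·2.06)/(2.41+0.0753·0.628)] = 32.01·ln(2.565/2.457) = 1.374 mol/L.
Then C_D = (C_{A0}−C_A) − C_U = 1.432 − 1.374 = 0.05749 mol/L.

0.0575 mol/L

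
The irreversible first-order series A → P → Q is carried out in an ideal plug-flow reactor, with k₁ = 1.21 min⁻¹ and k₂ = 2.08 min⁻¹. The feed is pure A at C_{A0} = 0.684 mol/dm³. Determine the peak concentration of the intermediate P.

0.187 mol/dm³

Evaluating C_P at τ_opt = ln(k₂/k₁)/(k₂−k₁) gives C_{P,max}/C_{A0} = (k₁/k₂)^[k₂/(k₂−k₁)].
= (1.21/2.08)^(2.08/(2.08−1.21)) = (0.5817)^(2.391) = 0.2738.
C_{P,max} = 0.2738×0.684 = 0.187 mol/dm³.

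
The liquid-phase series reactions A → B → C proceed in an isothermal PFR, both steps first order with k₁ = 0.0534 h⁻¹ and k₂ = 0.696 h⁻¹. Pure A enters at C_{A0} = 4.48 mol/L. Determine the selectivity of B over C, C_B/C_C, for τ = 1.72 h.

Solving the coupled first-order balances gives C_B(τ) = [k₁/(k₂−k₁)]·C_{A0}·(e^(−k₁τ) − e^(−k₂τ)).
e^(−k₁τ) = e^(−0.0534×1.72) = e^(−0.09185) = 0.9122; e^(−k₂τ) = e^(−1.197) = 0.3021.
C_B = 0.0534×4.48/(0.696−0.0534) × (0.9122−0.3021) = 0.3723×0.6102 = 0.2272 mol/L.
C_A = C_{A0}e^(−k₁τ) = 4.087 mol/L, so C_C = C_{A0}−C_A−C_B = 0.1660 mol/L; C_B/C_C = 1.37.

1.37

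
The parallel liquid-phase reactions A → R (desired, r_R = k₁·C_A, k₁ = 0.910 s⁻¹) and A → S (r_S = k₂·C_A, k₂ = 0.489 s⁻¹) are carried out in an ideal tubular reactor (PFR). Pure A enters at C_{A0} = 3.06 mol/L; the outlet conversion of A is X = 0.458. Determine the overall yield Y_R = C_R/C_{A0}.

0.298

C_A = C_{A0}(1−X) = 1.659 mol/L.
Both paths are first order in A, so the instantaneous fraction to R is constant: dC_R/d(−C_A) = k₁/(k₁+k₂) = 0.6505.
C_R = 0.6505·(C_{A0}−C_A) = 0.6505×1.401 = 0.912 mol/L.
Y_R = C_R/C_{A0} = 0.9116/3.06 = 0.298.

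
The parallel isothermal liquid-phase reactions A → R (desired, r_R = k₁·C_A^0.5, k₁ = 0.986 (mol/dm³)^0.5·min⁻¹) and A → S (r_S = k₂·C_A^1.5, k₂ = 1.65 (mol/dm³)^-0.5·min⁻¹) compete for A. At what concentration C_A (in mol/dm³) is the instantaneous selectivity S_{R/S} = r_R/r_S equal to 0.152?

S_{R/S} = (k₁/k₂)·C_A⁻¹ ⇒ C_A = (S·k₂/k₁)^(-1).
= (0.152×1.65/0.986)^(-1) = (0.2544)^(-1) = 3.93 mol/dm³.

3.93 mol/dm³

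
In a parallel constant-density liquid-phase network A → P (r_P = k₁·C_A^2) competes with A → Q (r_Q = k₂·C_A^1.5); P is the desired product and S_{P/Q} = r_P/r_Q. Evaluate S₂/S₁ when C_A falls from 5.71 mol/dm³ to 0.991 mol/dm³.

S_{P/Q} = (k₁/k₂)·C_A^0.5, so S₂/S₁ = (C_{A,2}/C_{A,1})^0.5.
= (0.991/5.71)^0.5 = (0.1736)^0.5 = 0.417.

0.417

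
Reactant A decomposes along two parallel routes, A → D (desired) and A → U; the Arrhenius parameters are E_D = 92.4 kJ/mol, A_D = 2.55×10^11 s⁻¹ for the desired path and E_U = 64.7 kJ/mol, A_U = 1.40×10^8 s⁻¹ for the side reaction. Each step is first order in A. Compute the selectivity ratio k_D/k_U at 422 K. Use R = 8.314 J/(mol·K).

0.679

With equal orders, S_{D/U} = k_D/k_U = (A_D/A_U)·exp[(E_U−E_D)/(RT)].
(E_U−E_D)/(RT) = (64.7−92.4)×10³/(8.314×422) = -27700/3509 = -7.895.
k_D/k_U = (2.55×10^11/1.40×10^8)·exp(-7.895) = 1821 × 3.726×10^-4 = 0.679.
Since E_D > E_U, raising the temperature improves selectivity toward D.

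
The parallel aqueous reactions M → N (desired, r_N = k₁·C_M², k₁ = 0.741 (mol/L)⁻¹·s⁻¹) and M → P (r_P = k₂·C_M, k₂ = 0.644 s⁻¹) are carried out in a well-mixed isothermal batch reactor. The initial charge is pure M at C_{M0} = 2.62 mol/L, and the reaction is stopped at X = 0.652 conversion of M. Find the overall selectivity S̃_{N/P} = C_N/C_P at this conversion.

1.92

C_M = C_{M0}(1−X) = 0.9118 mol/L.
Along a PFR/batch, dC_P/dC_M = −r_P/(r_N+r_P) = −k₂/(k₂+k₁·C_M).
Integrating from C_{M0} to C_M: C_P = (0.644/0.741)·ln[(0.644+0.741·2.62)/(0.644+0.741·0.912)] = 0.8691·ln(2.585/1.320) = 0.5845 mol/L.
Then C_N = (C_{M0}−C_M) − C_P = 1.708 − 0.5845 = 1.124 mol/L.
S̃_{N/P} = C_N/C_P = 1.124/0.5845 = 1.92.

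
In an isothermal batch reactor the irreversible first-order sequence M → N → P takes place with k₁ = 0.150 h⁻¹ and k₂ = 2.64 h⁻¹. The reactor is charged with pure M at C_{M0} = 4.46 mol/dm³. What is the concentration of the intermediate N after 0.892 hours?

For first-order series with pure M initially, C_N(t) = k₁C_{M0}/(k₂−k₁)·(e^(−k₁t) − e^(−k₂t)).
e^(−k₁t) = e^(−0.150×0.892) = e^(−0.1338) = 0.8748; e^(−k₂t) = e^(−2.355) = 0.09490.
C_N = 0.150×4.46/(2.64−0.150) × (0.8748−0.09490) = 0.2687×0.7799 = 0.2095 mol/dm³.

0.210 mol/dm³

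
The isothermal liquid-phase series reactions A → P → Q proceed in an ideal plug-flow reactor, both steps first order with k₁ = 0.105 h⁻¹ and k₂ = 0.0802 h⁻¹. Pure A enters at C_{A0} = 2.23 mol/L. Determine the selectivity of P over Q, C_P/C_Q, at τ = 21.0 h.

For first-order series with pure A initially, C_P(τ) = k₁C_{A0}/(k₂−k₁)·(e^(−k₁τ) − e^(−k₂τ)).
e^(−k₁τ) = e^(−0.105×21.0) = e^(−2.205) = 0.1103; e^(−k₂τ) = e^(−1.684) = 0.1856.
C_P = 0.105×2.23/(0.0802−0.105) × (0.1103−0.1856) = (-9.442)×(-0.07534) = 0.7113 mol/L.
C_A = C_{A0}e^(−k₁τ) = 0.2459 mol/L, so C_Q = C_{A0}−C_A−C_P = 1.273 mol/L; C_P/C_Q = 0.559.

0.559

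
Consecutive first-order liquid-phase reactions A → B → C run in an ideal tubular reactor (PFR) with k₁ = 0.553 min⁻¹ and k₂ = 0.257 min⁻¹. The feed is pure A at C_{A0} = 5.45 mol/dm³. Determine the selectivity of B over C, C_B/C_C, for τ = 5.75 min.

The intermediate concentration in a first-order A→B→C sequence is C_B = k₁C_{A0}(e^(−k₁τ) − e^(−k₂τ))/(k₂−k₁).
e^(−k₁τ) = e^(−0.553×5.75) = e^(−3.180) = 0.04160; e^(−k₂τ) = e^(−1.478) = 0.2282.
C_B = 0.553×5.45/(0.257−0.553) × (0.04160−0.2282) = (-10.18)×(-0.1866) = 1.899 mol/dm³.
C_A = C_{A0}e^(−k₁τ) = 0.2267 mol/dm³, so C_C = C_{A0}−C_A−C_B = 3.324 mol/dm³; C_B/C_C = 0.571.

0.571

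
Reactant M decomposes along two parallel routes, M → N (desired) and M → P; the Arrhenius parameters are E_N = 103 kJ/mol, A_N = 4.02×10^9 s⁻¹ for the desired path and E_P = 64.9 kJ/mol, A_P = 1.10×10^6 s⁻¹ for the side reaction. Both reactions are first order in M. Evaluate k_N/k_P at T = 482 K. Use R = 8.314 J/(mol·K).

0.271

k_N/k_P = (A_N/A_P)·exp[−(E_N−E_P)/(RT)] = (A_N/A_P)·exp[(E_P−E_N)/(RT)].
(E_P−E_N)/(RT) = (64.9−103)×10³/(8.314×482) = -38100/4007 = -9.508.
k_N/k_P = (4.02×10^9/1.10×10^6)·exp(-9.508) = 3655 × 7.429×10^-5 = 0.271.
Since E_N > E_P, raising the temperature improves selectivity toward N.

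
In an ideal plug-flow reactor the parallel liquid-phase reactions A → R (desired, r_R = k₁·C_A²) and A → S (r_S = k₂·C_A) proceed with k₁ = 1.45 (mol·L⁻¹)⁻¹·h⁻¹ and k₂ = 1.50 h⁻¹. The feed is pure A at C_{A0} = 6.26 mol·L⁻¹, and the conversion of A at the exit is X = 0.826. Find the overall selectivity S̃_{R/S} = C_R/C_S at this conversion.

C_A = C_{A0}(1−X) = 1.089 mol·L⁻¹.
Along a PFR/batch, dC_S/dC_A = −r_S/(r_R+r_S) = −k₂/(k₂+k₁·C_A).
Integrating from C_{A0} to C_A: C_S = (1.50/1.45)·ln[(1.50+1.45·6.26)/(1.50+1.45·1.09)] = 1.034·ln(10.58/3.079) = 1.276 mol·L⁻¹.
Then C_R = (C_{A0}−C_A) − C_S = 5.171 − 1.276 = 3.894 mol·L⁻¹.
S̃_{R/S} = C_R/C_S = 3.894/1.276 = 3.05.

3.05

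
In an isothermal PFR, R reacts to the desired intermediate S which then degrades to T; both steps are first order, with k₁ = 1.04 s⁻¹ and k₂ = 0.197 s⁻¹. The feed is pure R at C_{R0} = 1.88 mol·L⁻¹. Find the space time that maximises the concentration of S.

1.97 s

For first-order series the maximum of C_S occurs at τ_opt = ln(k₂/k₁)/(k₂−k₁).
= ln(0.197/1.04)/(0.197−1.04) = ln(0.1894)/-0.8430 = -1.664/-0.8430 = 1.97 s.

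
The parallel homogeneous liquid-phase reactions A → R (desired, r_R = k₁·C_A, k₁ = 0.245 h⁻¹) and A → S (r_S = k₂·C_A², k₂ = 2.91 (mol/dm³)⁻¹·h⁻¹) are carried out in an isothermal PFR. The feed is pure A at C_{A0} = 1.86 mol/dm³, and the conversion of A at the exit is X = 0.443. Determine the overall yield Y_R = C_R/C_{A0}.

0.0250

C_A = C_{A0}(1−X) = 1.036 mol/dm³.
Along a PFR/batch, dC_R/dC_A = −r_R/(r_R+r_S) = −k₁/(k₁+k₂·C_A).
Integrating from C_{A0} to C_A: C_R = (0.245/2.91)·ln[(0.245+2.91·1.86)/(0.245+2.91·1.04)] = 0.08419·ln(5.658/3.260) = 0.04642 mol/dm³.
Y_R = C_R/C_{A0} = 0.04642/1.86 = 0.0250.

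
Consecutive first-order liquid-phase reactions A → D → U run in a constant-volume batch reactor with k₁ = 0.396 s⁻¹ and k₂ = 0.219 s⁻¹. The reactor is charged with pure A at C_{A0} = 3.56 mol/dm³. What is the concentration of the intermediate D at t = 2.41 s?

1.63 mol/dm³

For first-order series with pure A initially, C_D(t) = k₁C_{A0}/(k₂−k₁)·(e^(−k₁t) − e^(−k₂t)).
e^(−k₁t) = e^(−0.396×2.41) = e^(−0.9544) = 0.3851; e^(−k₂t) = e^(−0.5278) = 0.5899.
C_D = 0.396×3.56/(0.219−0.396) × (0.3851−0.5899) = (-7.965)×(-0.2048) = 1.632 mol/dm³.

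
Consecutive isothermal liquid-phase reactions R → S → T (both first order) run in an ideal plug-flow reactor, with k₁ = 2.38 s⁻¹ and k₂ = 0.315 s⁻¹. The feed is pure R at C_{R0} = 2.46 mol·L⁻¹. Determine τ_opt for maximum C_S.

0.979 s

The intermediate peaks when r₁ = r₂, i.e. k₁e^(−k₁τ) = k₂e^(−k₂τ), giving τ_opt = ln(k₂/k₁)/(k₂−k₁).
= ln(0.315/2.38)/(0.315−2.38) = ln(0.1324)/-2.065 = -2.022/-2.065 = 0.979 s.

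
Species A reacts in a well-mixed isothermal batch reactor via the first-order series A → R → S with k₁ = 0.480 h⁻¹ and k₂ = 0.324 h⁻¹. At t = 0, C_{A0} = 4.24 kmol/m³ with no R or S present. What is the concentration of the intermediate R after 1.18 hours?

1.50 kmol/m³

Solving the coupled first-order balances gives C_R(t) = [k₁/(k₂−k₁)]·C_{A0}·(e^(−k₁t) − e^(−k₂t)).
e^(−k₁t) = e^(−0.480×1.18) = e^(−0.5664) = 0.5676; e^(−k₂t) = e^(−0.3823) = 0.6823.
C_R = 0.480×4.24/(0.324−0.480) × (0.5676−0.6823) = (-13.05)×(-0.1147) = 1.497 kmol/m³.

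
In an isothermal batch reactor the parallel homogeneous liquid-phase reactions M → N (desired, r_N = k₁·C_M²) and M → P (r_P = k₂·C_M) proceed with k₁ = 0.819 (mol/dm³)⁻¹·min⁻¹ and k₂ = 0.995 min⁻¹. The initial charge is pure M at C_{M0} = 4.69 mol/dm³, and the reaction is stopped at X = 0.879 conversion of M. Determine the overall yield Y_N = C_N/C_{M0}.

C_M = C_{M0}(1−X) = 0.5675 mol/dm³.
Along a PFR/batch, dC_P/dC_M = −r_P/(r_N+r_P) = −k₂/(k₂+k₁·C_M).
Integrating from C_{M0} to C_M: C_P = (0.995/0.819)·ln[(0.995+0.819·4.69)/(0.995+0.819·0.567)] = 1.215·ln(4.836/1.460) = 1.455 mol/dm³.
Then C_N = (C_{M0}−C_M) − C_P = 4.123 − 1.455 = 2.667 mol/dm³.
Y_N = C_N/C_{M0} = 2.667/4.69 = 0.569.

0.569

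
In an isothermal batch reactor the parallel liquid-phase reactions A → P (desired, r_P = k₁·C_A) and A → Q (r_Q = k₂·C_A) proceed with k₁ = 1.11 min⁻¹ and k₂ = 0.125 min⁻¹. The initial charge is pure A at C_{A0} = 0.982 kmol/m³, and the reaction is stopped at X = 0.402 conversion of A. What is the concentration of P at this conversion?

C_A = C_{A0}(1−X) = 0.5872 kmol/m³.
Both paths are first order in A, so the instantaneous fraction to P is constant: dC_P/d(−C_A) = k₁/(k₁+k₂) = 0.8988.
C_P = 0.8988·(C_{A0}−C_A) = 0.8988×0.3948 = 0.355 kmol/m³.

0.355 kmol/m³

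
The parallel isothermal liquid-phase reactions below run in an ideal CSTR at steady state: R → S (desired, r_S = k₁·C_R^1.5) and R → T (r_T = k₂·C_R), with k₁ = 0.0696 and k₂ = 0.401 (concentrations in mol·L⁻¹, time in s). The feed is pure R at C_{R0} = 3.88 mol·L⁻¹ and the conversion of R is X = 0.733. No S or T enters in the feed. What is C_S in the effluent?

Exit C_R = C_{R0}(1−X) = 3.88×0.267 = 1.036 mol·L⁻¹.
Rates in a CSTR are evaluated at the outlet concentration: r_S = 0.0696×1.036^1.5 = 0.07339, r_T = 0.401×1.036 = 0.4154.
Fraction of consumed R going to S: r_S/(r_S+r_T) = 0.1501.
C_S = 0.1501·C_{R0}·X = 0.1501×3.88×0.733 = 0.427 mol·L⁻¹.

0.427 mol·L⁻¹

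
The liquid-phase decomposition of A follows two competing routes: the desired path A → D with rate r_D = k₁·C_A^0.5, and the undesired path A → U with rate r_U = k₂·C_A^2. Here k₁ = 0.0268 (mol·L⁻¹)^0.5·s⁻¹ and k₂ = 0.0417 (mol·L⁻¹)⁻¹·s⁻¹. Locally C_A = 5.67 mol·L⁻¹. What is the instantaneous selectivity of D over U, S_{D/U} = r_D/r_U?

S_{D/U} = r_D/r_U = (k₁·C_A^0.5)/(k₂·C_A^2) = (k₁/k₂)·C_A^-1.5.
= (0.0268×5.670^0.5) / (0.0417×5.670^2) = 0.06382/1.341 = 0.0476.
The undesired path is higher order in A, so low C_A (CSTR or dilute feed) favours D.

0.0476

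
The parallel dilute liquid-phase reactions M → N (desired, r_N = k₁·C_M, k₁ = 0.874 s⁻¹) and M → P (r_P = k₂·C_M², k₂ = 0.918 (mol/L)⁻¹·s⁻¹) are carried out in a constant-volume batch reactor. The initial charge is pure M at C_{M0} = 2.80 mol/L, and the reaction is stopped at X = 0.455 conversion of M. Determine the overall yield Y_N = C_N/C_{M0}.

C_M = C_{M0}(1−X) = 1.526 mol/L.
Along a PFR/batch, dC_N/dC_M = −r_N/(r_N+r_P) = −k₁/(k₁+k₂·C_M).
Integrating from C_{M0} to C_M: C_N = (0.874/0.918)·ln[(0.874+0.918·2.80)/(0.874+0.918·1.53)] = 0.9521·ln(3.444/2.275) = 0.3949 mol/L.
Y_N = C_N/C_{M0} = 0.3949/2.80 = 0.141.

0.141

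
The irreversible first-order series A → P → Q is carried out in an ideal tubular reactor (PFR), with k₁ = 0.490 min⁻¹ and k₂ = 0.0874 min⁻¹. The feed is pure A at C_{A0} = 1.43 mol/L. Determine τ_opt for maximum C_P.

4.28 min

The intermediate peaks when r₁ = r₂, i.e. k₁e^(−k₁τ) = k₂e^(−k₂τ), giving τ_opt = ln(k₂/k₁)/(k₂−k₁).
= ln(0.0874/0.490)/(0.0874−0.490) = ln(0.1784)/-0.4026 = -1.724/-0.4026 = 4.28 min.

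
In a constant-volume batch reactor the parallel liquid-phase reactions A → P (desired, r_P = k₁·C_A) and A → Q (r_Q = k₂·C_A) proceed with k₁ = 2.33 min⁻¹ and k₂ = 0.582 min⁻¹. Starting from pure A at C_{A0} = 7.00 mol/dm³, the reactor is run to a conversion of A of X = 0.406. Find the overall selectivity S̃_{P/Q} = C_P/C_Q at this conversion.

4.00

C_A = C_{A0}(1−X) = 4.158 mol/dm³.
Both paths are first order in A, so the instantaneous fraction to P is constant: dC_P/d(−C_A) = k₁/(k₁+k₂) = 0.8001.
C_P = 0.8001·(C_{A0}−C_A) = 0.8001×2.842 = 2.27 mol/dm³.
C_Q = (C_{A0}−C_A)−C_P = 0.5680 mol/dm³; S̃_{P/Q} = 2.274/0.5680 = 4.00.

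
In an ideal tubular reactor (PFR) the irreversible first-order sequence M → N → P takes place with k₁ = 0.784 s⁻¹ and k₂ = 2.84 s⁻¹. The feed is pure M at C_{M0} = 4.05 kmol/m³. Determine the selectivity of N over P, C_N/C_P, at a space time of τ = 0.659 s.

For first-order series with pure M initially, C_N(τ) = k₁C_{M0}/(k₂−k₁)·(e^(−k₁τ) − e^(−k₂τ)).
e^(−k₁τ) = e^(−0.784×0.659) = e^(−0.5167) = 0.5965; e^(−k₂τ) = e^(−1.872) = 0.1539.
C_N = 0.784×4.05/(2.84−0.784) × (0.5965−0.1539) = 1.544×0.4426 = 0.6836 kmol/m³.
C_M = C_{M0}e^(−k₁τ) = 2.416 kmol/m³, so C_P = C_{M0}−C_M−C_N = 0.9505 kmol/m³; C_N/C_P = 0.719.

0.719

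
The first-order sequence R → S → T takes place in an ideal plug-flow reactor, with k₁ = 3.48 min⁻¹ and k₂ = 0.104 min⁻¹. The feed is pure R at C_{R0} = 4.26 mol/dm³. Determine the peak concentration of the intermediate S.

3.82 mol/dm³

For a first-order series the maximum intermediate yield is C_{S,max}/C_{R0} = (k₁/k₂)^[k₂/(k₂−k₁)].
= (3.48/0.104)^(0.104/(0.104−3.48)) = (33.46)^(-0.03081) = 0.8975.
C_{S,max} = 0.8975×4.26 = 3.82 mol/dm³.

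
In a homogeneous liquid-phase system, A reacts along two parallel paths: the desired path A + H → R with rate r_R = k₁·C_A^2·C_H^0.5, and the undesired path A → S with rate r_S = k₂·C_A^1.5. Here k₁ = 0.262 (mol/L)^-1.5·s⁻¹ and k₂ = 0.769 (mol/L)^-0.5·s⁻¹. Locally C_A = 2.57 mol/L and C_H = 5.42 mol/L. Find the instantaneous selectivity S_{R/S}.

S_{R/S} = r_R/r_S = (k₁·C_A^2·C_H^0.5)/(k₂·C_A^1.5) = (k₁/k₂)·C_A^0.5·C_H^0.5.
= (0.262×2.570^2×5.420^0.5) / (0.769×2.570^1.5) = 4.029/3.168 = 1.27.
Since the desired path is higher order in A, keeping C_A high (PFR or concentrated feed) favours R.

1.27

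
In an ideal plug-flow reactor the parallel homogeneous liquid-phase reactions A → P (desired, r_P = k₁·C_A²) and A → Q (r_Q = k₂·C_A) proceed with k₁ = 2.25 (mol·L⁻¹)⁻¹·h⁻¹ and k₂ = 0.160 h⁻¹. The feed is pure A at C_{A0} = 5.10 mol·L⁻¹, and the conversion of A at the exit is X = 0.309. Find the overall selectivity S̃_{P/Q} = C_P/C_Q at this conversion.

C_A = C_{A0}(1−X) = 3.524 mol·L⁻¹.
Along a PFR/batch, dC_Q/dC_A = −r_Q/(r_P+r_Q) = −k₂/(k₂+k₁·C_A).
Integrating from C_{A0} to C_A: C_Q = (0.160/2.25)·ln[(0.160+2.25·5.10)/(0.160+2.25·3.52)] = 0.07111·ln(11.63/8.089) = 0.02585 mol·L⁻¹.
Then C_P = (C_{A0}−C_A) − C_Q = 1.576 − 0.02585 = 1.550 mol·L⁻¹.
S̃_{P/Q} = C_P/C_Q = 1.550/0.02585 = 60.0.

60.0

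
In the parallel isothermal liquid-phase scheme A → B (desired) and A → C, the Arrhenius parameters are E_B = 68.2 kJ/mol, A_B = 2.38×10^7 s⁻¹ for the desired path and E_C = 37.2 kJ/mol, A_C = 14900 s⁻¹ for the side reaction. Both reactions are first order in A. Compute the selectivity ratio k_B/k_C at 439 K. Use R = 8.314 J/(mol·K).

0.327

k_B/k_C = (A_B/A_C)·exp[−(E_B−E_C)/(RT)] = (A_B/A_C)·exp[(E_C−E_B)/(RT)].
(E_C−E_B)/(RT) = (37.2−68.2)×10³/(8.314×439) = -31000/3650 = -8.494.
k_B/k_C = (2.38×10^7/14900)·exp(-8.494) = 1597 × 2.048×10^-4 = 0.327.
Since E_B > E_C, raising the temperature improves selectivity toward B.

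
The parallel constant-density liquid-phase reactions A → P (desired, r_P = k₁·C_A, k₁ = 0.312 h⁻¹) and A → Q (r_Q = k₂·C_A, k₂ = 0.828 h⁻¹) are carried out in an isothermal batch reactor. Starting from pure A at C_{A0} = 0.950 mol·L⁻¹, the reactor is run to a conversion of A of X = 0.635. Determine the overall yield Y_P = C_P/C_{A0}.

0.174

C_A = C_{A0}(1−X) = 0.3468 mol·L⁻¹.
Both paths are first order in A, so the instantaneous fraction to P is constant: dC_P/d(−C_A) = k₁/(k₁+k₂) = 0.2737.
C_P = 0.2737·(C_{A0}−C_A) = 0.2737×0.6032 = 0.165 mol·L⁻¹.
Y_P = C_P/C_{A0} = 0.1651/0.950 = 0.174.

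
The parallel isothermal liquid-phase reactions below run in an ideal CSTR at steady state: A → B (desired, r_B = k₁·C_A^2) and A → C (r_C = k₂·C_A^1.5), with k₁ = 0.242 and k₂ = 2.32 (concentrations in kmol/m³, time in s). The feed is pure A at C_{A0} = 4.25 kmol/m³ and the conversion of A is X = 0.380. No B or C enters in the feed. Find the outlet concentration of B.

0.234 kmol/m³

Exit C_A = C_{A0}(1−X) = 4.25×0.620 = 2.635 kmol/m³.
A CSTR operates uniformly at the exit composition, giving r_B = 1.680 and r_C = 9.923 (each k·C_A^n at C_A = 2.635).
Fraction of consumed A going to B: r_B/(r_B+r_C) = 0.1448.
C_B = 0.1448·C_{A0}·X = 0.1448×4.25×0.380 = 0.234 kmol/m³.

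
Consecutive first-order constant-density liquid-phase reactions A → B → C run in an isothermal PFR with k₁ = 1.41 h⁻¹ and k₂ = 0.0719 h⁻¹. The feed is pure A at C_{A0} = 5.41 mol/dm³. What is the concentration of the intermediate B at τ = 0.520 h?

Solving the coupled first-order balances gives C_B(τ) = [k₁/(k₂−k₁)]·C_{A0}·(e^(−k₁τ) − e^(−k₂τ)).
e^(−k₁τ) = e^(−1.41×0.520) = e^(−0.7332) = 0.4804; e^(−k₂τ) = e^(−0.03739) = 0.9633.
C_B = 1.41×5.41/(0.0719−1.41) × (0.4804−0.9633) = (-5.701)×(-0.4829) = 2.753 mol/dm³.

2.75 mol/dm³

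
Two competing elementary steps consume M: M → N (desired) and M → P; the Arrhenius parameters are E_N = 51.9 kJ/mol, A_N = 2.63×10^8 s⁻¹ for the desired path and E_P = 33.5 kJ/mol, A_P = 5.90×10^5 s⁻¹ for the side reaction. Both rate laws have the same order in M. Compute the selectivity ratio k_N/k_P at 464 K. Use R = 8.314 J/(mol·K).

With equal orders, S_{N/P} = k_N/k_P = (A_N/A_P)·exp[(E_P−E_N)/(RT)].
(E_P−E_N)/(RT) = (33.5−51.9)×10³/(8.314×464) = -18400/3858 = -4.770.
k_N/k_P = (2.63×10^8/5.90×10^5)·exp(-4.770) = 445.8 × 0.008483 = 3.78.

3.78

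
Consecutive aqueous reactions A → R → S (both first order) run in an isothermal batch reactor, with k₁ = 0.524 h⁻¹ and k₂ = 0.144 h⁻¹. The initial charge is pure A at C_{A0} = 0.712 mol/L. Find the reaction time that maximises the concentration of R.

3.40 h

For first-order series the maximum of C_R occurs at t_opt = ln(k₂/k₁)/(k₂−k₁).
= ln(0.144/0.524)/(0.144−0.524) = ln(0.2748)/-0.3800 = -1.292/-0.3800 = 3.40 h.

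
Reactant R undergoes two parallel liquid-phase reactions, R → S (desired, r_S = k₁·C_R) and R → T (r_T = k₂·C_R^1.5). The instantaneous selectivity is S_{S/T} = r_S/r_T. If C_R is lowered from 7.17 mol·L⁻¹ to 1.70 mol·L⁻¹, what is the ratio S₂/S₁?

S_{S/T} = (k₁/k₂)·C_R^-0.5, so S₂/S₁ = (C_{R,2}/C_{R,1})^-0.5.
= (1.70/7.17)^(-0.5) = (0.2371)^(-0.5) = 2.05.

2.05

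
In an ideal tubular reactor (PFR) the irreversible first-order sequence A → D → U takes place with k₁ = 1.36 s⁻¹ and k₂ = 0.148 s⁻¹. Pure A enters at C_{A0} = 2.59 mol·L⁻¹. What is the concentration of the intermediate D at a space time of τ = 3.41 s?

For first-order series with pure A initially, C_D(τ) = k₁C_{A0}/(k₂−k₁)·(e^(−k₁τ) − e^(−k₂τ)).
e^(−k₁τ) = e^(−1.36×3.41) = e^(−4.638) = 0.009681; e^(−k₂τ) = e^(−0.5047) = 0.6037.
C_D = 1.36×2.59/(0.148−1.36) × (0.009681−0.6037) = (-2.906)×(-0.5940) = 1.726 mol·L⁻¹.

1.73 mol·L⁻¹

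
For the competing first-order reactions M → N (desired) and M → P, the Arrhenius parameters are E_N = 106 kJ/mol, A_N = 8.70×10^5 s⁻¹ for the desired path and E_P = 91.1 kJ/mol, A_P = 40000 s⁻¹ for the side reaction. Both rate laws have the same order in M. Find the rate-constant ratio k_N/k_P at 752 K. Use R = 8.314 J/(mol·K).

2.01

Since both paths have the same order in M, the concentration cancels and S_{N/P} = k_N/k_P = (A_N/A_P)·exp[(E_P−E_N)/(RT)].
(E_P−E_N)/(RT) = (91.1−106)×10³/(8.314×752) = -14900/6252 = -2.383.
k_N/k_P = (8.70×10^5/40000)·exp(-2.383) = 21.75 × 0.09226 = 2.01.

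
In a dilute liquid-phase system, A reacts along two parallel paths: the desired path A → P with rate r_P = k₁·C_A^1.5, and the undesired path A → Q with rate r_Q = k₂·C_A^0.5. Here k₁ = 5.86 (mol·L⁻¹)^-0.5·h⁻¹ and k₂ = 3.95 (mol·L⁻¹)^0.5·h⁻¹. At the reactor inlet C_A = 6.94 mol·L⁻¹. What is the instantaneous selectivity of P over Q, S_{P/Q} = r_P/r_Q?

10.3

S_{P/Q} = r_P/r_Q = (k₁·C_A^1.5)/(k₂·C_A^0.5) = (k₁/k₂)·C_A.
= (5.86×6.940^1.5) / (3.95×6.940^0.5) = 107.1/10.41 = 10.3.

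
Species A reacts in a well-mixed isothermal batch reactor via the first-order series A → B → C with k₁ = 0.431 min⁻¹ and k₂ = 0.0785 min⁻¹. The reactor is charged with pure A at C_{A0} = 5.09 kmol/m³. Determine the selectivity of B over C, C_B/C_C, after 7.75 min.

The intermediate concentration in a first-order A→B→C sequence is C_B = k₁C_{A0}(e^(−k₁t) − e^(−k₂t))/(k₂−k₁).
e^(−k₁t) = e^(−0.431×7.75) = e^(−3.340) = 0.03543; e^(−k₂t) = e^(−0.6084) = 0.5442.
C_B = 0.431×5.09/(0.0785−0.431) × (0.03543−0.5442) = (-6.224)×(-0.5088) = 3.167 kmol/m³.
C_A = C_{A0}e^(−k₁t) = 0.1803 kmol/m³, so C_C = C_{A0}−C_A−C_B = 1.743 kmol/m³; C_B/C_C = 1.82.

1.82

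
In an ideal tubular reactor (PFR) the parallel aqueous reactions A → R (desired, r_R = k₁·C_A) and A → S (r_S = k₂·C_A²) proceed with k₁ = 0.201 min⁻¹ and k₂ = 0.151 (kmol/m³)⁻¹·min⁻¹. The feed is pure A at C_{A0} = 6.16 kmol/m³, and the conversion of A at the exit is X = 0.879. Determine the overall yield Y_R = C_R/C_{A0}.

0.277

C_A = C_{A0}(1−X) = 0.7454 kmol/m³.
Along a PFR/batch, dC_R/dC_A = −r_R/(r_R+r_S) = −k₁/(k₁+k₂·C_A).
Integrating from C_{A0} to C_A: C_R = (0.201/0.151)·ln[(0.201+0.151·6.16)/(0.201+0.151·0.745)] = 1.331·ln(1.131/0.3135) = 1.708 kmol/m³.
Y_R = C_R/C_{A0} = 1.708/6.16 = 0.277.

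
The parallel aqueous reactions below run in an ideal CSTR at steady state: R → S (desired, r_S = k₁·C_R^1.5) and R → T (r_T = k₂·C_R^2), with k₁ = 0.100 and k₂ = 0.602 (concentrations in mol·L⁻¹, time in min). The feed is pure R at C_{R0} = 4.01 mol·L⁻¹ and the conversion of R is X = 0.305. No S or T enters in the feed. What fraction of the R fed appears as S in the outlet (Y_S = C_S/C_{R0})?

0.0276

Exit C_R = C_{R0}(1−X) = 4.01×0.695 = 2.787 mol·L⁻¹.
Rates in a CSTR are evaluated at the outlet concentration: r_S = 0.100×2.787^1.5 = 0.4653, r_T = 0.602×2.787^2 = 4.676.
Fraction of consumed R going to S: r_S/(r_S+r_T) = 0.09050.
C_S = 0.09050·C_{R0}·X = 0.09050×4.01×0.305 = 0.111 mol·L⁻¹; Y_S = C_S/C_{R0} = 0.0276.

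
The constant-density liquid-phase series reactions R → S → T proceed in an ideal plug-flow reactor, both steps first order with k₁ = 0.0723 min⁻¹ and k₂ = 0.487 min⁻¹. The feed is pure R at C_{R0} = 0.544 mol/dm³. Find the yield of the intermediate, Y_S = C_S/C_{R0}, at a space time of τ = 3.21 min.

The intermediate concentration in a first-order A→B→C sequence is C_S = k₁C_{R0}(e^(−k₁τ) − e^(−k₂τ))/(k₂−k₁).
e^(−k₁τ) = e^(−0.0723×3.21) = e^(−0.2321) = 0.7929; e^(−k₂τ) = e^(−1.563) = 0.2095.
C_S = 0.0723×0.544/(0.487−0.0723) × (0.7929−0.2095) = 0.09484×0.5834 = 0.05533 mol/dm³.
Y_S = C_S/C_{R0} = 0.05533/0.544 = 0.102.

0.102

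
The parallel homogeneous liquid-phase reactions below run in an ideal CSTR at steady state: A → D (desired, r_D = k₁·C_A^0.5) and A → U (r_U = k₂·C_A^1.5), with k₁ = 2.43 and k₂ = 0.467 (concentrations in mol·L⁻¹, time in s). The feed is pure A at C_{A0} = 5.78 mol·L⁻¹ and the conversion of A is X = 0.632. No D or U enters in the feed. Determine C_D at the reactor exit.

2.59 mol·L⁻¹

Exit C_A = C_{A0}(1−X) = 5.78×0.368 = 2.127 mol·L⁻¹.
A CSTR operates uniformly at the exit composition, giving r_D = 3.544 and r_U = 1.449 (each k·C_A^n at C_A = 2.127).
Fraction of consumed A going to D: r_D/(r_D+r_U) = 0.7098.
C_D = 0.7098·C_{A0}·X = 0.7098×5.78×0.632 = 2.59 mol·L⁻¹.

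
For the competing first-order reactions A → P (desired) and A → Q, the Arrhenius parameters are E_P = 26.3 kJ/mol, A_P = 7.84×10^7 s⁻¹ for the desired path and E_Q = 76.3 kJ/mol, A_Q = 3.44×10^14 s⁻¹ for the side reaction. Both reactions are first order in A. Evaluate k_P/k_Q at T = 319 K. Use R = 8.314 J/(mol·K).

With equal orders, S_{P/Q} = k_P/k_Q = (A_P/A_Q)·exp[(E_Q−E_P)/(RT)].
(E_Q−E_P)/(RT) = (76.3−26.3)×10³/(8.314×319) = 50000/2652 = 18.85.
k_P/k_Q = (7.84×10^7/3.44×10^14)·exp(18.85) = 2.279×10^-7 × 1.540×10^8 = 35.1.
Since E_P < E_Q, lowering the temperature improves selectivity toward P.

35.1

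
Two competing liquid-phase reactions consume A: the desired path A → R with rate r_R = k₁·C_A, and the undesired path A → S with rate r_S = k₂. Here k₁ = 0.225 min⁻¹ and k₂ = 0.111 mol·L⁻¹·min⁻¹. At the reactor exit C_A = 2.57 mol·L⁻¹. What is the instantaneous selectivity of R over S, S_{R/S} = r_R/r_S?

S_{R/S} = r_R/r_S = (k₁·C_A)/(k₂) = (k₁/k₂)·C_A.
= (0.225×2.570) / (0.111) = 0.5782/0.1110 = 5.21.
Since the desired path is higher order in A, keeping C_A high (PFR or concentrated feed) favours R.

5.21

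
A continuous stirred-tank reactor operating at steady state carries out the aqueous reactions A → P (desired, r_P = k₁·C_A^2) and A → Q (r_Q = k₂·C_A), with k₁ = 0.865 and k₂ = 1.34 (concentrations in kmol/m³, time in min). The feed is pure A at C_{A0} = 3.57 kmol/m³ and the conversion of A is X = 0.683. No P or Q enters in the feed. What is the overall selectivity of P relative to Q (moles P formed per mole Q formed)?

Exit C_A = C_{A0}(1−X) = 3.57×0.317 = 1.132 kmol/m³.
In a CSTR the entire volume is at exit conditions, so r_P = 0.865×1.132^2 = 1.108 and r_Q = 1.34×1.132 = 1.516.
Overall selectivity = C_P/C_Q = r_Pτ/(r_Qτ) = r_P/r_Q = 0.731.

0.731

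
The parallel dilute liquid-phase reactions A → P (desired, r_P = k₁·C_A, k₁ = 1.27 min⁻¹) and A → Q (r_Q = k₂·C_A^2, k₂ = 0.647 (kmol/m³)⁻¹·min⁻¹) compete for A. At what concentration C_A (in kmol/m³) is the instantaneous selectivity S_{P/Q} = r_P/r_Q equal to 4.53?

0.433 kmol/m³

S_{P/Q} = (k₁/k₂)·C_A⁻¹ ⇒ C_A = (S·k₂/k₁)^(-1).
= (4.53×0.647/1.27)^(-1) = (2.308)^(-1) = 0.433 kmol/m³.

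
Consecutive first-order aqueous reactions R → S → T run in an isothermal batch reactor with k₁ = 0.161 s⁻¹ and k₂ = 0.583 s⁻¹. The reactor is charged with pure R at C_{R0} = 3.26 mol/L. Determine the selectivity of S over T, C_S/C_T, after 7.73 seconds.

The intermediate concentration in a first-order A→B→C sequence is C_S = k₁C_{R0}(e^(−k₁t) − e^(−k₂t))/(k₂−k₁).
e^(−k₁t) = e^(−0.161×7.73) = e^(−1.245) = 0.2881; e^(−k₂t) = e^(−4.507) = 0.01104.
C_S = 0.161×3.26/(0.583−0.161) × (0.2881−0.01104) = 1.244×0.2770 = 0.3446 mol/L.
C_R = C_{R0}e^(−k₁t) = 0.9391 mol/L, so C_T = C_{R0}−C_R−C_S = 1.976 mol/L; C_S/C_T = 0.174.

0.174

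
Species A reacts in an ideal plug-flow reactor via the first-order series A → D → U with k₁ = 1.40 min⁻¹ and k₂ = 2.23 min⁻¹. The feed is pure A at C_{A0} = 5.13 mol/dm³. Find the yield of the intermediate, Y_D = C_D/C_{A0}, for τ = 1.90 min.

Solving the coupled first-order balances gives C_D(τ) = [k₁/(k₂−k₁)]·C_{A0}·(e^(−k₁τ) − e^(−k₂τ)).
e^(−k₁τ) = e^(−1.40×1.90) = e^(−2.660) = 0.06995; e^(−k₂τ) = e^(−4.237) = 0.01445.
C_D = 1.40×5.13/(2.23−1.40) × (0.06995−0.01445) = 8.653×0.05550 = 0.4802 mol/dm³.
Y_D = C_D/C_{A0} = 0.4802/5.13 = 0.0936.

0.0936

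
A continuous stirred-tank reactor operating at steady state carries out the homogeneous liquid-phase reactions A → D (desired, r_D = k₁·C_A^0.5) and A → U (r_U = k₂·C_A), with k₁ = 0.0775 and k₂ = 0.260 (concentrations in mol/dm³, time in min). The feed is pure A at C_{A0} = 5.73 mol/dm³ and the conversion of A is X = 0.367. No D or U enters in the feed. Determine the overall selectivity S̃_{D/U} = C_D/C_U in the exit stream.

Exit C_A = C_{A0}(1−X) = 5.73×0.633 = 3.627 mol/dm³.
Rates in a CSTR are evaluated at the outlet concentration: r_D = 0.0775×3.627^0.5 = 0.1476, r_U = 0.260×3.627 = 0.9430.
Overall selectivity = C_D/C_U = r_Dτ/(r_Uτ) = r_D/r_U = 0.157.

0.157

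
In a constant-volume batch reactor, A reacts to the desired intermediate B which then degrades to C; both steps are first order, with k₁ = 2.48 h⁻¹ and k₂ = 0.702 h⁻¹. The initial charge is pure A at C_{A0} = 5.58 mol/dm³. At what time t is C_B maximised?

The intermediate peaks when r₁ = r₂, i.e. k₁e^(−k₁t) = k₂e^(−k₂t), giving t_opt = ln(k₂/k₁)/(k₂−k₁).
= ln(0.702/2.48)/(0.702−2.48) = ln(0.2831)/-1.778 = -1.262/-1.778 = 0.710 h.

0.710 h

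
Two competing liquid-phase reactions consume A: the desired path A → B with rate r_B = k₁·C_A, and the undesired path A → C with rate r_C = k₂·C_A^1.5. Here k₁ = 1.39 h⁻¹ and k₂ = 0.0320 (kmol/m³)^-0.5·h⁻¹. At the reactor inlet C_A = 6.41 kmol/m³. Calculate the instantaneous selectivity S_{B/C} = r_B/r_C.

17.2

S_{B/C} = r_B/r_C = (k₁·C_A)/(k₂·C_A^1.5) = (k₁/k₂)·C_A^-0.5.
= (1.39×6.410) / (0.0320×6.410^1.5) = 8.910/0.5193 = 17.2.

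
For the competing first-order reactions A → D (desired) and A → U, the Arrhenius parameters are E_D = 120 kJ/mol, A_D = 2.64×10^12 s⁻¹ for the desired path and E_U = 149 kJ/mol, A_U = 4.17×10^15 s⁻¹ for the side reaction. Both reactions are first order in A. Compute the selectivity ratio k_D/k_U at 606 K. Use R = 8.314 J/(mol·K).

With equal orders, S_{D/U} = k_D/k_U = (A_D/A_U)·exp[(E_U−E_D)/(RT)].
(E_U−E_D)/(RT) = (149−120)×10³/(8.314×606) = 29000/5038 = 5.756.
k_D/k_U = (2.64×10^12/4.17×10^15)·exp(5.756) = 6.331×10^-4 × 316.1 = 0.200.

0.200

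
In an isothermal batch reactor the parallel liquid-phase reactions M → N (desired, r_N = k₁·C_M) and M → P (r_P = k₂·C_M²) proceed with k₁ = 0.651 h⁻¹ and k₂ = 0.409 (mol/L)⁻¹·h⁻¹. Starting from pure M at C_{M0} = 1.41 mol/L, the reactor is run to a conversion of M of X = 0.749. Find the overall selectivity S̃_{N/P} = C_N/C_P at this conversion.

C_M = C_{M0}(1−X) = 0.3539 mol/L.
Along a PFR/batch, dC_N/dC_M = −r_N/(r_N+r_P) = −k₁/(k₁+k₂·C_M).
Integrating from C_{M0} to C_M: C_N = (0.651/0.409)·ln[(0.651+0.409·1.41)/(0.651+0.409·0.354)] = 1.592·ln(1.228/0.7957) = 0.6902 mol/L.
C_P = (C_{M0}−C_M)−C_N = 0.3659 mol/L; S̃_{N/P} = 0.6902/0.3659 = 1.89.

1.89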